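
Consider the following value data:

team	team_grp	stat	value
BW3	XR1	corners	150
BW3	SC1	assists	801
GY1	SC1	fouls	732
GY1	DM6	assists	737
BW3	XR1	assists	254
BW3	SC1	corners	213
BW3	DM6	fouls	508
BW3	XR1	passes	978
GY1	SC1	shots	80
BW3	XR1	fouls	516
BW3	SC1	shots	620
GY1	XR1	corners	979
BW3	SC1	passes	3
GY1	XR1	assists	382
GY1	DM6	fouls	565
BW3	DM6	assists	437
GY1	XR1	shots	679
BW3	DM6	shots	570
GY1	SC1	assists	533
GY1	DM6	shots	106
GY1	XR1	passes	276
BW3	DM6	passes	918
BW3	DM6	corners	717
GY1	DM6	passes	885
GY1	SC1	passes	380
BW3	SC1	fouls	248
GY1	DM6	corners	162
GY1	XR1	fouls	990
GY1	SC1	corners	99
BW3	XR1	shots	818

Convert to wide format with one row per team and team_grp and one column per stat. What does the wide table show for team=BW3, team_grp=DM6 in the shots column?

570

Wide layout: rows indexed by team and team_grp, columns are the 5 distinct stat values (corners, assists, fouls, passes, shots).
Cell (team=BW3, team_grp=DM6, stat=shots) draws from the long row where team=BW3, team_grp=DM6 and stat=shots, which has value=570.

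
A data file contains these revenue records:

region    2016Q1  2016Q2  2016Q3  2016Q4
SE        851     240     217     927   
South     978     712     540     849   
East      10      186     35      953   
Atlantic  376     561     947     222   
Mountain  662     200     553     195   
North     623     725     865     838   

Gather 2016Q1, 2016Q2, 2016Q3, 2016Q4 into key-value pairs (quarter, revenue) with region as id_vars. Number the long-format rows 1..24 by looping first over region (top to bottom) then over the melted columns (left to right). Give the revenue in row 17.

662

24 rows total (6 × 4). Row 17: index ⌊(17-1)/4⌋ = 4 into region → Mountain; (17-1) mod 4 = 0 into the melted columns → 2016Q1.
So row 17 is (Mountain, 2016Q1, 662); revenue = 662.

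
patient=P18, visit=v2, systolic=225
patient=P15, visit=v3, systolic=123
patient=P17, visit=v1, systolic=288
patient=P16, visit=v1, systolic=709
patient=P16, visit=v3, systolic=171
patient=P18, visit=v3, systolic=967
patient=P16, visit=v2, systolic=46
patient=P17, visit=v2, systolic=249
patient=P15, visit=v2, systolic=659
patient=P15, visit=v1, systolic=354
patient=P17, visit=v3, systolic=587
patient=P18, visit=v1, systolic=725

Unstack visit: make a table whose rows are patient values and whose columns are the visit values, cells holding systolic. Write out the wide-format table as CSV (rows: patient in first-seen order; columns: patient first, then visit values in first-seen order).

Columns: patient plus the 3 distinct visit values (v2, v3, v1).
For example, row P18 column v2 takes systolic=225 from the long row (P18, v2).

patient,v2,v3,v1
P18,225,967,725
P15,659,123,354
P17,249,587,288
P16,46,171,709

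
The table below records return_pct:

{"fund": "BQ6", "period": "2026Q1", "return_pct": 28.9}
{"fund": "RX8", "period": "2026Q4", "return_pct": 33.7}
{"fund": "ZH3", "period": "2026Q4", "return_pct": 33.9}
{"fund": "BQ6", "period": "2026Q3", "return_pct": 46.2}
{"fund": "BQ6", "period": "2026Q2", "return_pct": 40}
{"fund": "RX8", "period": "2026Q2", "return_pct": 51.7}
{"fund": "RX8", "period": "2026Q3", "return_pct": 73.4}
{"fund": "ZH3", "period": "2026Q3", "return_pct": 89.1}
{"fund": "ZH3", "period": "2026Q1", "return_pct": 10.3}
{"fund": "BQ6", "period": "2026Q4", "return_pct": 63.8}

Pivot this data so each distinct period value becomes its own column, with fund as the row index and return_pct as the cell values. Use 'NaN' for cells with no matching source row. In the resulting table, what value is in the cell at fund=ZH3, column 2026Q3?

89.1

The long row with fund=ZH3, period=2026Q3 has return_pct=89.1.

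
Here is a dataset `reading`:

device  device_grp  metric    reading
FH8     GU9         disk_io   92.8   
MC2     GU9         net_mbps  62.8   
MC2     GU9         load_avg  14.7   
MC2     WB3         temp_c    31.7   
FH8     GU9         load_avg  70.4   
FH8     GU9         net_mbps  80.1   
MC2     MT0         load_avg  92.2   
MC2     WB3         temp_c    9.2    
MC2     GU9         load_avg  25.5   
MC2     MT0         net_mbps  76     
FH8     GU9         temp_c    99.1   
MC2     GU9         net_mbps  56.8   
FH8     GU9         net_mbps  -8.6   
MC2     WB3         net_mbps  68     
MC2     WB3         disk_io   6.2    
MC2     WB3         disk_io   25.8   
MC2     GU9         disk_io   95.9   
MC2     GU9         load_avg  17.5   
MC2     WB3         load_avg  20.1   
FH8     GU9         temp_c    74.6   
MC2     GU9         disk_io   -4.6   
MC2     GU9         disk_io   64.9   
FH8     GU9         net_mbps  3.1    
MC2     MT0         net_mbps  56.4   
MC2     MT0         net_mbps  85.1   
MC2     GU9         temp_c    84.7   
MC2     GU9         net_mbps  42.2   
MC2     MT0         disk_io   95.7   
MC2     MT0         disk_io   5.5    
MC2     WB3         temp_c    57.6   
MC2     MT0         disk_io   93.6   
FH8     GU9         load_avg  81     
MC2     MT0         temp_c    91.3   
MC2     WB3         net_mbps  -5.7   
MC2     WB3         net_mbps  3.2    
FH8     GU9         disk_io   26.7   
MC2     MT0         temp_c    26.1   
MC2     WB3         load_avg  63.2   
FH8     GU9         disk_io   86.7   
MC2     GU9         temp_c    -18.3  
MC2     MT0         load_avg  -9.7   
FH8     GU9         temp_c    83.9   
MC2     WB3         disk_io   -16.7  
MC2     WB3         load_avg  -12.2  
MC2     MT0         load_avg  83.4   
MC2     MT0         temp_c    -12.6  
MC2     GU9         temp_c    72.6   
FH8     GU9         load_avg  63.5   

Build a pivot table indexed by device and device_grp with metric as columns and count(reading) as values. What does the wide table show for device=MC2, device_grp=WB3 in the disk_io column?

3

Rows with device=MC2, device_grp=WB3 and metric=disk_io: reading values are 6.2, 25.8, -16.7.
3 rows match — count = 3.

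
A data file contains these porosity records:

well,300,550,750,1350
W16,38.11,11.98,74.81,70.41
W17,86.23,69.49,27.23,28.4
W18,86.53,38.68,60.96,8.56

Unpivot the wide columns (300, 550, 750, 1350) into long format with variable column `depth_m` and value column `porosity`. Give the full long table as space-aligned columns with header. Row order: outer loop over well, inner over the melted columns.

Each (well, column) pair becomes one row: 3 × 4 = 12 rows.
For example, (W16, 300) → porosity=38.11.

well  depth_m  porosity
W16   300      38.11   
W16   550      11.98   
W16   750      74.81   
W16   1350     70.41   
W17   300      86.23   
W17   550      69.49   
W17   750      27.23   
W17   1350     28.4    
W18   300      86.53   
W18   550      38.68   
W18   750      60.96   
W18   1350     8.56    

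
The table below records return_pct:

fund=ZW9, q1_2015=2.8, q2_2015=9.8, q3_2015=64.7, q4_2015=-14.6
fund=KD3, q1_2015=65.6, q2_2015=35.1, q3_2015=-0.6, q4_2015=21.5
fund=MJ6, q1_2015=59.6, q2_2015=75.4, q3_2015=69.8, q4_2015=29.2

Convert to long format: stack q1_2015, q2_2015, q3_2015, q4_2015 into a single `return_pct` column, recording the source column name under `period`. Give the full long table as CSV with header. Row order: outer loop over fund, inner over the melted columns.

fund,period,return_pct
ZW9,q1_2015,2.8
ZW9,q2_2015,9.8
ZW9,q3_2015,64.7
ZW9,q4_2015,-14.6
KD3,q1_2015,65.6
KD3,q2_2015,35.1
KD3,q3_2015,-0.6
KD3,q4_2015,21.5
MJ6,q1_2015,59.6
MJ6,q2_2015,75.4
MJ6,q3_2015,69.8
MJ6,q4_2015,29.2

Each (fund, column) pair becomes one row: 3 × 4 = 12 rows.
For example, (ZW9, q1_2015) → return_pct=2.8.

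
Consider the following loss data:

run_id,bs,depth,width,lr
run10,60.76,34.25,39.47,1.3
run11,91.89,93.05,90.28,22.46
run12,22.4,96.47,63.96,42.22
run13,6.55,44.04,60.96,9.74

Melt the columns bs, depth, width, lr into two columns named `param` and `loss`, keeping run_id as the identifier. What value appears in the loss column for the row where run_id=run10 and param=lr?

Unpivoting turns each (run_id, wide-column) pair into one long row.
The wide cell at row run10, column lr holds 1.3, so the long row (run10, lr) has loss=1.3.

1.3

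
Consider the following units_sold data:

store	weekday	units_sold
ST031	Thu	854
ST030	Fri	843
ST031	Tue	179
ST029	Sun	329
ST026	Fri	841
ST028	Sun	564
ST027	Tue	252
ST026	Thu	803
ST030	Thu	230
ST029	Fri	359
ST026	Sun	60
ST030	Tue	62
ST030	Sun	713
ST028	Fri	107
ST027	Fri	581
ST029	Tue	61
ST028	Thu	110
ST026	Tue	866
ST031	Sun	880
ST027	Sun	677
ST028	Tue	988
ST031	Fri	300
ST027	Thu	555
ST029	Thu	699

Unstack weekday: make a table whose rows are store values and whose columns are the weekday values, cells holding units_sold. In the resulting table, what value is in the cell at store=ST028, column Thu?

Wide layout: rows indexed by store, columns are the 4 distinct weekday values (Thu, Fri, Tue, Sun).
Cell (store=ST028, weekday=Thu) draws from the long row where store=ST028 and weekday=Thu, which has units_sold=110.

110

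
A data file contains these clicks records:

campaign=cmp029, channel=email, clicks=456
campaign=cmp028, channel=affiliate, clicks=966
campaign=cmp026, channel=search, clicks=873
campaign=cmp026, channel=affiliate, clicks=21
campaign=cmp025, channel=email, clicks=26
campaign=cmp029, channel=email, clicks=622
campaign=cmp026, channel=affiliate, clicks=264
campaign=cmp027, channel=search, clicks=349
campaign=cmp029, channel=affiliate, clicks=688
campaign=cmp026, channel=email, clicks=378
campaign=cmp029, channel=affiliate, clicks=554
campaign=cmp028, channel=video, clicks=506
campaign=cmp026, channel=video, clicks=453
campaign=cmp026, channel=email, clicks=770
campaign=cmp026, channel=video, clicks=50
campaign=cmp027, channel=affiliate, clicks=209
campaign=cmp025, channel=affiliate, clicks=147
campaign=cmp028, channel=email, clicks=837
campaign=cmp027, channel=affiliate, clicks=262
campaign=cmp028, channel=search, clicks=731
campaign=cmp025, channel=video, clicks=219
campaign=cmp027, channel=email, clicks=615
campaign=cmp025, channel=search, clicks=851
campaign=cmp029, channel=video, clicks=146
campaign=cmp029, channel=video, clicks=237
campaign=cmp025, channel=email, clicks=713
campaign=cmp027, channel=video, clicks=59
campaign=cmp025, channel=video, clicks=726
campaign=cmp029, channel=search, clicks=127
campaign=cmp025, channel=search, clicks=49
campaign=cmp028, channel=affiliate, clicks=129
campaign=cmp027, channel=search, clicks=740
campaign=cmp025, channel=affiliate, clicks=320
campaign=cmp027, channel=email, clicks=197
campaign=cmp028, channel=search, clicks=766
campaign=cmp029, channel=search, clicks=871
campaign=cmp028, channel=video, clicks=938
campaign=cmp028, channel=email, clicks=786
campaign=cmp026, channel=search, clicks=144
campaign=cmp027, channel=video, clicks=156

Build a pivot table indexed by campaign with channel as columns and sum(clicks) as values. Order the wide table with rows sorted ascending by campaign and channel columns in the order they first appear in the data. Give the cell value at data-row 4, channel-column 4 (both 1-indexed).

With rows sorted ascending by campaign, row 4 is campaign=cmp028. channel columns in first-appearance order: email, affiliate, search, video; column 4 is video.
Long rows with campaign=cmp028, channel=video: 506 + 938 = 1444.

1444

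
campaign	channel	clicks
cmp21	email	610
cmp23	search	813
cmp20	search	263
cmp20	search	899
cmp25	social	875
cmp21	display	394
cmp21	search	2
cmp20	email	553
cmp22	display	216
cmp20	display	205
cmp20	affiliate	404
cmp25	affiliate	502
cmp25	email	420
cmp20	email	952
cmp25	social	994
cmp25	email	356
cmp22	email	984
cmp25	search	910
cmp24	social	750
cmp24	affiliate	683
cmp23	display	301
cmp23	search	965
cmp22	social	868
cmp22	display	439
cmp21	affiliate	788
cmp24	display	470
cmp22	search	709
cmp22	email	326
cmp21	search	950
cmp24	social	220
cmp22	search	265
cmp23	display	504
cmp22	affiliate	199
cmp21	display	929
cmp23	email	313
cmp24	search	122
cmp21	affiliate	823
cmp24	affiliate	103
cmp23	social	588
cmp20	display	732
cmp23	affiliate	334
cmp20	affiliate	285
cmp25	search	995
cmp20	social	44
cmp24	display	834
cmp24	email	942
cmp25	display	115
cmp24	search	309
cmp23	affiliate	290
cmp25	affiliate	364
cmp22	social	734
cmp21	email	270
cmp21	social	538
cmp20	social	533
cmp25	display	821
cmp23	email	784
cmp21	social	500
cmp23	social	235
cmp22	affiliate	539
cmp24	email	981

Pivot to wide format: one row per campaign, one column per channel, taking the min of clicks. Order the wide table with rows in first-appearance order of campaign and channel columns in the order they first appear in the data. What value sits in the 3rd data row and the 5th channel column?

285

With rows in first-appearance order of campaign, row 3 is campaign=cmp20. channel columns in first-appearance order: email, search, social, display, affiliate; column 5 is affiliate.
Long rows with campaign=cmp20, channel=affiliate: min(404, 285) = 285.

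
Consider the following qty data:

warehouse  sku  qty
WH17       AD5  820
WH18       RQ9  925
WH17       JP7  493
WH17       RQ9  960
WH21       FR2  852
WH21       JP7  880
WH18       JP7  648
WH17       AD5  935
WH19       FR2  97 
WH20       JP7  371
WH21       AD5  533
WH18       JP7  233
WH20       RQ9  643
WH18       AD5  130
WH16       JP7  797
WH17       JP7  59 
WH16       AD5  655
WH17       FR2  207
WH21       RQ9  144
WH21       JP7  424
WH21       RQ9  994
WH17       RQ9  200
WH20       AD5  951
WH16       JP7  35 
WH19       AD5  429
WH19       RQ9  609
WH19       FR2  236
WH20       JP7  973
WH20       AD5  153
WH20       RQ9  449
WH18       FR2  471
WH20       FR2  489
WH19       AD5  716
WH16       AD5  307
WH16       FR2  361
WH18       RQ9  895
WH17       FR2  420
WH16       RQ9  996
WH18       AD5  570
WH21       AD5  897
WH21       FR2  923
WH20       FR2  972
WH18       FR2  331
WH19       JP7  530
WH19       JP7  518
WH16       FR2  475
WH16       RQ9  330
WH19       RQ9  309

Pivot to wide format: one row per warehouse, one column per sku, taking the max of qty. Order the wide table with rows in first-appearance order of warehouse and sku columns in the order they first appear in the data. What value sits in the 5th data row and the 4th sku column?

With rows in first-appearance order of warehouse, row 5 is warehouse=WH20. sku columns in first-appearance order: AD5, RQ9, JP7, FR2; column 4 is FR2.
Long rows with warehouse=WH20, sku=FR2: max(489, 972) = 972.

972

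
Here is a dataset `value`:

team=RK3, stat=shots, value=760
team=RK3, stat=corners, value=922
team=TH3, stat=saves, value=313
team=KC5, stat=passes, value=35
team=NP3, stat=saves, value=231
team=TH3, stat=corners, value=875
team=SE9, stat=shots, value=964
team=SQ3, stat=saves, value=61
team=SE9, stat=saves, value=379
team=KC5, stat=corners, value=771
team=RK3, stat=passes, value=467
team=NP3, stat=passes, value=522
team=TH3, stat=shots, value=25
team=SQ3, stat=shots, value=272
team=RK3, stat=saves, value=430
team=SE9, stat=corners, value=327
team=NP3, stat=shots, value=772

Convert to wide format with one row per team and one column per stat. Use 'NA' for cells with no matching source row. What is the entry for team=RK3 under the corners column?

922

The long row with team=RK3, stat=corners has value=922.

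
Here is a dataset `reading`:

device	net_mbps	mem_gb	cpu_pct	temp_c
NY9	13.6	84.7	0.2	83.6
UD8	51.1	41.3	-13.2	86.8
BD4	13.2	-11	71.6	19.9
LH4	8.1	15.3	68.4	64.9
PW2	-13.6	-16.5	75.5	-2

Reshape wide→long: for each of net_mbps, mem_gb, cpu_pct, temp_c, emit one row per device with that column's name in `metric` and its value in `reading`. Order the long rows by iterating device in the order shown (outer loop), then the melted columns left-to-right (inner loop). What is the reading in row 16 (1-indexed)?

64.9

20 rows total (5 × 4). Row 16: index ⌊(16-1)/4⌋ = 3 into device → LH4; (16-1) mod 4 = 3 into the melted columns → temp_c.
So row 16 is (LH4, temp_c, 64.9); reading = 64.9.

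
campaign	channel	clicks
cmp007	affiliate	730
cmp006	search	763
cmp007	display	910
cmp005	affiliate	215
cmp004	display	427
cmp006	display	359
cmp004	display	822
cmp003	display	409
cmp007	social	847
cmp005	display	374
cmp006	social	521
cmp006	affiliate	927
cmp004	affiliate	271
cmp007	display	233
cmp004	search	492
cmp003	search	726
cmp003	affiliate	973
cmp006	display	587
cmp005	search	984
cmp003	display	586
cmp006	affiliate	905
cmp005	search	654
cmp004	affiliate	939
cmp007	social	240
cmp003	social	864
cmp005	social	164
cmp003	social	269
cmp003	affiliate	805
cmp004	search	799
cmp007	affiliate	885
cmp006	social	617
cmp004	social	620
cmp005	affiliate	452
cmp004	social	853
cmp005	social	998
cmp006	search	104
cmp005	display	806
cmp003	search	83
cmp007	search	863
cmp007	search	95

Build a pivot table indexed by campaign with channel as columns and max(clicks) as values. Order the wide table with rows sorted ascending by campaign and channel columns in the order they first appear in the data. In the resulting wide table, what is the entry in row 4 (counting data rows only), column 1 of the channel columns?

927

With rows sorted ascending by campaign, row 4 is campaign=cmp006. channel columns in first-appearance order: affiliate, search, display, social; column 1 is affiliate.
Long rows with campaign=cmp006, channel=affiliate: max(927, 905) = 927.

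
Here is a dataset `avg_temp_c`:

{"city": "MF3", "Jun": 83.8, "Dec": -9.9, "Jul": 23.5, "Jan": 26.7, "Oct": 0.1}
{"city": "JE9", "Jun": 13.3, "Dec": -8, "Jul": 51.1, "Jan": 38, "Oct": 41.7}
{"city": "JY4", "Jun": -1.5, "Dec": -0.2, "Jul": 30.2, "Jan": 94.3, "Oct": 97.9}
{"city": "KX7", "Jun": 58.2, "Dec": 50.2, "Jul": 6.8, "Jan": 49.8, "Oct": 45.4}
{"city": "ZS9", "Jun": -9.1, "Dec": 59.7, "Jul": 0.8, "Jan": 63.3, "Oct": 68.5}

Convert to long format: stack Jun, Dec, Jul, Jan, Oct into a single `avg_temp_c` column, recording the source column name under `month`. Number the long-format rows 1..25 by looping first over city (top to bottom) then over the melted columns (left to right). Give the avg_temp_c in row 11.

-1.5

25 rows total (5 × 5). Row 11: index ⌊(11-1)/5⌋ = 2 into city → JY4; (11-1) mod 5 = 0 into the melted columns → Jun.
So row 11 is (JY4, Jun, -1.5); avg_temp_c = -1.5.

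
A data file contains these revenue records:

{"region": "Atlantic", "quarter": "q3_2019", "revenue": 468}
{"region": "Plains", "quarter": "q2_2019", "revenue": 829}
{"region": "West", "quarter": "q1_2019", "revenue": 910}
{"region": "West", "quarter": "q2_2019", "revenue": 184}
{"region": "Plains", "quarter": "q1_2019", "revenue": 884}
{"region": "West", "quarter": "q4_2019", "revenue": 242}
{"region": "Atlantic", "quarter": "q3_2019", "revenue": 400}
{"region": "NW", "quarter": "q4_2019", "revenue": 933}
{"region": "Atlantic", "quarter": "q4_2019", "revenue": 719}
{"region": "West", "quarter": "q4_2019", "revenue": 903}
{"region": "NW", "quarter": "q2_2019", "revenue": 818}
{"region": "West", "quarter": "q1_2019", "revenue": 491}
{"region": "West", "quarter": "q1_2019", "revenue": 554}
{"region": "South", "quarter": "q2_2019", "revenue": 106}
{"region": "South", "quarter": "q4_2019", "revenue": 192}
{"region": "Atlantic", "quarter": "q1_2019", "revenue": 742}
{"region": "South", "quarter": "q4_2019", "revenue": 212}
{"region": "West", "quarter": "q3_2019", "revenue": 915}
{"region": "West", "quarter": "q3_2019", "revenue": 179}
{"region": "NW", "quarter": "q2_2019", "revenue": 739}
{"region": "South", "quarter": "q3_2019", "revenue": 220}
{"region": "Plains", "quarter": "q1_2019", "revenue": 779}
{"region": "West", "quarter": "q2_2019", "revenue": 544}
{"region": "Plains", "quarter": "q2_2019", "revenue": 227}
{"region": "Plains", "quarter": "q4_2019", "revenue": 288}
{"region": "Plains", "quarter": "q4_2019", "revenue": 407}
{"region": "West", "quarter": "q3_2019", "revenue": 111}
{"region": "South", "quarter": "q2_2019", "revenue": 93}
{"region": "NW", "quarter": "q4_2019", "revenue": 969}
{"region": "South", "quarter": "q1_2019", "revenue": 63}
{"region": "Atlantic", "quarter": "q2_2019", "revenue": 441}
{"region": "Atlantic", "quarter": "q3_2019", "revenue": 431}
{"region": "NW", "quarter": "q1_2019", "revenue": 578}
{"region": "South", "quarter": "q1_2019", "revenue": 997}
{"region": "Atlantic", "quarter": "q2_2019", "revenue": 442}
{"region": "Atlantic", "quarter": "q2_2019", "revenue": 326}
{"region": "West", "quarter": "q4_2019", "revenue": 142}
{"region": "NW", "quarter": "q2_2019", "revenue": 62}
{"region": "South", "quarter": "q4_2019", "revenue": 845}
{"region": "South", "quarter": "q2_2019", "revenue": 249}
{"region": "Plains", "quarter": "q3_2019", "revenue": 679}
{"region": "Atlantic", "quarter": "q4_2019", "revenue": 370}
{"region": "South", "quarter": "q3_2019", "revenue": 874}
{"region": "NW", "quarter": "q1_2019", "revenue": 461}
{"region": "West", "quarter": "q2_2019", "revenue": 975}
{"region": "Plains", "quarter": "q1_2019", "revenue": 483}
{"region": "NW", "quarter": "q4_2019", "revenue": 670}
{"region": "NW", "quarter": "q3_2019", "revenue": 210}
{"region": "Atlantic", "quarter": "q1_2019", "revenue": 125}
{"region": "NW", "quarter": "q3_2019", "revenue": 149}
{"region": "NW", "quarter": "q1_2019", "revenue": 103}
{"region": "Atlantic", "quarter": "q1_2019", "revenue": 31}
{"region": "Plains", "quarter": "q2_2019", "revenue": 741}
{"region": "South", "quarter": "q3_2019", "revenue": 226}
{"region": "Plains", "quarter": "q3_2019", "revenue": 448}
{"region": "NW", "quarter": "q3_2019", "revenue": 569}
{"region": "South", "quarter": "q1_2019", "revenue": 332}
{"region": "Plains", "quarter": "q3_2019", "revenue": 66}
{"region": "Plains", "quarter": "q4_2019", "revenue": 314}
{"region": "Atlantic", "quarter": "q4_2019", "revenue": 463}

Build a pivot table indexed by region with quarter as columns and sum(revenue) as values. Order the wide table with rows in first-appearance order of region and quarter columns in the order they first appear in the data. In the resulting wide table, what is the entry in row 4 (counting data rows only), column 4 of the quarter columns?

With rows in first-appearance order of region, row 4 is region=NW. quarter columns in first-appearance order: q3_2019, q2_2019, q1_2019, q4_2019; column 4 is q4_2019.
Long rows with region=NW, quarter=q4_2019: 933 + 969 + 670 = 2572.

2572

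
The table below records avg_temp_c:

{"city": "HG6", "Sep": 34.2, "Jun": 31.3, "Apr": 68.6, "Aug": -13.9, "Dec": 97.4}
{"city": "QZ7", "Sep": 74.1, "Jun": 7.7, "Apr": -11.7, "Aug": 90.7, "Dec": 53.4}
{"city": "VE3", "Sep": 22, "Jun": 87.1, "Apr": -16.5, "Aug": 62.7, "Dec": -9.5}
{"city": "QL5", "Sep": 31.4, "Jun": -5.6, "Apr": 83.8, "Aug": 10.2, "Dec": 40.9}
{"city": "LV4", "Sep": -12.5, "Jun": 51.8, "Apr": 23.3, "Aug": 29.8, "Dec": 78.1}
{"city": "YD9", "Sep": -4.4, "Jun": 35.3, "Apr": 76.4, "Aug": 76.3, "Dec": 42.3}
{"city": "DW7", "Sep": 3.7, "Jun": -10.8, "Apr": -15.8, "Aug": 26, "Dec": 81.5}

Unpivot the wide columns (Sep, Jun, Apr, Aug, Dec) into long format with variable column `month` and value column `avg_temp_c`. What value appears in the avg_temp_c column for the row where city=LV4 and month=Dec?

Unpivoting turns each (city, wide-column) pair into one long row.
The wide cell at row LV4, column Dec holds 78.1, so the long row (LV4, Dec) has avg_temp_c=78.1.

78.1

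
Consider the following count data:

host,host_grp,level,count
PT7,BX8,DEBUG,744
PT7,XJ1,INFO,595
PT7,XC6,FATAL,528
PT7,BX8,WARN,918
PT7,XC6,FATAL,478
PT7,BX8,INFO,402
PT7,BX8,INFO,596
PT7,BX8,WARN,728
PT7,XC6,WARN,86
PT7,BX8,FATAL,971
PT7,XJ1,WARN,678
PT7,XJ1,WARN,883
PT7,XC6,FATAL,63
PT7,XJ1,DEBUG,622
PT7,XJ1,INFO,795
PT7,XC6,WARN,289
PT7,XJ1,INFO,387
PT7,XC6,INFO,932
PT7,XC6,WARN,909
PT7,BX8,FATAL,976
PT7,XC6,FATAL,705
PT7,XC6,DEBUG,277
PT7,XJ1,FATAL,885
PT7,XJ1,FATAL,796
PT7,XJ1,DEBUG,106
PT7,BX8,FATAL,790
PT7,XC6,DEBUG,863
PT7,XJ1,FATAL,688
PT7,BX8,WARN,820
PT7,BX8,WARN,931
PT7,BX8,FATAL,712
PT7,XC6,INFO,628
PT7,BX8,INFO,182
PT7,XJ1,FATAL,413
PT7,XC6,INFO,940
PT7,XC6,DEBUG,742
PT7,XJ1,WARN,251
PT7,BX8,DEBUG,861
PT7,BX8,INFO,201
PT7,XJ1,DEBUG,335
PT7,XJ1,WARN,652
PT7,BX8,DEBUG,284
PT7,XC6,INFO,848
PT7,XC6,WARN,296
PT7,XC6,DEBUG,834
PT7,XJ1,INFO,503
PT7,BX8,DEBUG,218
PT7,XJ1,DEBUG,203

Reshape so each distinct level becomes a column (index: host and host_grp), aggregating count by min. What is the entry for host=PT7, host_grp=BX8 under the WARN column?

Rows with host=PT7, host_grp=BX8 and level=WARN: count values are 918, 728, 820, 931.
min(918, 728, 820, 931) = 728.

728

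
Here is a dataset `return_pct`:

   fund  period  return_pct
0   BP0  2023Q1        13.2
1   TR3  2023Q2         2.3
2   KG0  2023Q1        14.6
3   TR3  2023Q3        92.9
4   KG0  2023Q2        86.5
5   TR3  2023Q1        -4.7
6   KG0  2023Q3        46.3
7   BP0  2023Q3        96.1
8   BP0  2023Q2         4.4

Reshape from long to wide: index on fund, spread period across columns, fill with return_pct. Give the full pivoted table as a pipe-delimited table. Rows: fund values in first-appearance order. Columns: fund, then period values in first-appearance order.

| fund | 2023Q1 | 2023Q2 | 2023Q3 |
| BP0 | 13.2 | 4.4 | 96.1 |
| TR3 | -4.7 | 2.3 | 92.9 |
| KG0 | 14.6 | 86.5 | 46.3 |

Columns: fund plus the 3 distinct period values (2023Q1, 2023Q2, 2023Q3).
For example, row BP0 column 2023Q1 takes return_pct=13.2 from the long row (BP0, 2023Q1).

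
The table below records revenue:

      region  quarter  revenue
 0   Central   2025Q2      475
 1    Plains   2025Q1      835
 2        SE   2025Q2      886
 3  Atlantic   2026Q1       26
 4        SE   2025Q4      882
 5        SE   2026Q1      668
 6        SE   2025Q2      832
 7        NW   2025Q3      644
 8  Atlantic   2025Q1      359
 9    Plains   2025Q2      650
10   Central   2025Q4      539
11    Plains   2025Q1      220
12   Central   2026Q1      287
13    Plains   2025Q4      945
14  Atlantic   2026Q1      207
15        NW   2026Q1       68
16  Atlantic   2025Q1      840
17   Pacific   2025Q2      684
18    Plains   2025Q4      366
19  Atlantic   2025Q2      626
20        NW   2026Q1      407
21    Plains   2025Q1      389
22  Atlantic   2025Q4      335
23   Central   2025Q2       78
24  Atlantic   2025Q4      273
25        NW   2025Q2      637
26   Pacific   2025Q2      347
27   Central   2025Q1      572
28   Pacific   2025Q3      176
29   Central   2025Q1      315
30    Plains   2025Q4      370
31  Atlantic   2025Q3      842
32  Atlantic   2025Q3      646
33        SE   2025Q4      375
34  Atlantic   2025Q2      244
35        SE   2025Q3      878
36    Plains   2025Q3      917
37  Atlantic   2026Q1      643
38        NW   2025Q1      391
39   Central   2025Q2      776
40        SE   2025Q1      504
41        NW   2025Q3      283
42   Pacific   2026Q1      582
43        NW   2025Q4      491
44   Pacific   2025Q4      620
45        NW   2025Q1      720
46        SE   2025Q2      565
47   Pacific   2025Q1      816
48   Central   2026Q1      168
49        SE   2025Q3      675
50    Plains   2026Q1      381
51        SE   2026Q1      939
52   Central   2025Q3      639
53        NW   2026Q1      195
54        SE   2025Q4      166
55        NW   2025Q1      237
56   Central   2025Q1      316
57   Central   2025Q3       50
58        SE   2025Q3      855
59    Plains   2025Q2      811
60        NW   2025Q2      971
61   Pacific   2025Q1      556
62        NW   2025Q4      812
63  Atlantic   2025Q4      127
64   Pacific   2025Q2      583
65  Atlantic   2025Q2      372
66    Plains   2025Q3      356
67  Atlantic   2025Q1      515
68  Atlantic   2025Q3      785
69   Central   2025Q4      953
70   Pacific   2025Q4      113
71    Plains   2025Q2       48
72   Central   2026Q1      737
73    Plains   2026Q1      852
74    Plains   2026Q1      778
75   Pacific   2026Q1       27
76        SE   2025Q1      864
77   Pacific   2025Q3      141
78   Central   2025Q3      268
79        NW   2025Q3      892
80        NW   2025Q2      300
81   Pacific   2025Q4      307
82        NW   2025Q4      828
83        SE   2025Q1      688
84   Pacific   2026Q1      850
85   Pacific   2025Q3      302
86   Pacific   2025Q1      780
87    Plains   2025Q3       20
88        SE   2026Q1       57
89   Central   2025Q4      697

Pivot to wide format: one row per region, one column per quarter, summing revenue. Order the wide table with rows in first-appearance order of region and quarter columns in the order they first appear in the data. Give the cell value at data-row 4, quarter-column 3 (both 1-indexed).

876

With rows in first-appearance order of region, row 4 is region=Atlantic. quarter columns in first-appearance order: 2025Q2, 2025Q1, 2026Q1, 2025Q4, 2025Q3; column 3 is 2026Q1.
Long rows with region=Atlantic, quarter=2026Q1: 26 + 207 + 643 = 876.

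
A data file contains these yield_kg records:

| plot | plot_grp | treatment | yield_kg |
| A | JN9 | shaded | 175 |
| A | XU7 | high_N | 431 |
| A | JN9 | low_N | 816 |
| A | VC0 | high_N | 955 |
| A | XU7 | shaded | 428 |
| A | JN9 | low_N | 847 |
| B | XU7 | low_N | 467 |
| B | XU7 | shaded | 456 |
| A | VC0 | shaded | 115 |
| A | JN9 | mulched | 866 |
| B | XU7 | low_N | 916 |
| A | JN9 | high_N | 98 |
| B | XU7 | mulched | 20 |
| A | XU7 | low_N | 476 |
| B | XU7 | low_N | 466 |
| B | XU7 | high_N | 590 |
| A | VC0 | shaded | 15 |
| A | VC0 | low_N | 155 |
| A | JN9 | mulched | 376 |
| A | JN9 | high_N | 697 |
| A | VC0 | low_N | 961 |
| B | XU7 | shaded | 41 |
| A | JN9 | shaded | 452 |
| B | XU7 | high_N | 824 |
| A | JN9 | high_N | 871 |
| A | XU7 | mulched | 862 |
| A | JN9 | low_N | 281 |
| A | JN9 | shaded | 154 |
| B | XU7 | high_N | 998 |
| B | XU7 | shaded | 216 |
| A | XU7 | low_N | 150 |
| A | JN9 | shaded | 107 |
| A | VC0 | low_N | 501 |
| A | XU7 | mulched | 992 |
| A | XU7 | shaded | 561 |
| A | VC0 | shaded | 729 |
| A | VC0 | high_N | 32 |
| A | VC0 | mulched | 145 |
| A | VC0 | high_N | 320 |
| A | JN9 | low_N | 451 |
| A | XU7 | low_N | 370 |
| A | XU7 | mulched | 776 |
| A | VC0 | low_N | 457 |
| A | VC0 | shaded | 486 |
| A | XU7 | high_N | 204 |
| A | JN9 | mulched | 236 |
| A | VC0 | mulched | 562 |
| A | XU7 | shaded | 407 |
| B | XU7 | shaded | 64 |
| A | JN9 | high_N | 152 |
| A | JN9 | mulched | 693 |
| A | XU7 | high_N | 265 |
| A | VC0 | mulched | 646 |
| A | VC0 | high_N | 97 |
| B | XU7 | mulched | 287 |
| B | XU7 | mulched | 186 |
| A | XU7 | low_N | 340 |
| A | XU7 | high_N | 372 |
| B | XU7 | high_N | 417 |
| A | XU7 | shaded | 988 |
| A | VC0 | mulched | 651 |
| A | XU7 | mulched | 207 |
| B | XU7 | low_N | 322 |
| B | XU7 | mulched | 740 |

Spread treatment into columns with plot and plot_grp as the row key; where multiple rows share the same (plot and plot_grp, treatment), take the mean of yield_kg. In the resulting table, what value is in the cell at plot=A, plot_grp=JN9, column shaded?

Rows with plot=A, plot_grp=JN9 and treatment=shaded: yield_kg values are 175, 452, 154, 107.
(175 + 452 + 154 + 107) / 4 = 222.

222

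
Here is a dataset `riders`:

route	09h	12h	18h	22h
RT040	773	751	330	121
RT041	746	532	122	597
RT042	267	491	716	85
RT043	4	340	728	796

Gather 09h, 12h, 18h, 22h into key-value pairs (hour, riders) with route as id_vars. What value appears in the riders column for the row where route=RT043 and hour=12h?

340

Unpivoting turns each (route, wide-column) pair into one long row.
The wide cell at row RT043, column 12h holds 340, so the long row (RT043, 12h) has riders=340.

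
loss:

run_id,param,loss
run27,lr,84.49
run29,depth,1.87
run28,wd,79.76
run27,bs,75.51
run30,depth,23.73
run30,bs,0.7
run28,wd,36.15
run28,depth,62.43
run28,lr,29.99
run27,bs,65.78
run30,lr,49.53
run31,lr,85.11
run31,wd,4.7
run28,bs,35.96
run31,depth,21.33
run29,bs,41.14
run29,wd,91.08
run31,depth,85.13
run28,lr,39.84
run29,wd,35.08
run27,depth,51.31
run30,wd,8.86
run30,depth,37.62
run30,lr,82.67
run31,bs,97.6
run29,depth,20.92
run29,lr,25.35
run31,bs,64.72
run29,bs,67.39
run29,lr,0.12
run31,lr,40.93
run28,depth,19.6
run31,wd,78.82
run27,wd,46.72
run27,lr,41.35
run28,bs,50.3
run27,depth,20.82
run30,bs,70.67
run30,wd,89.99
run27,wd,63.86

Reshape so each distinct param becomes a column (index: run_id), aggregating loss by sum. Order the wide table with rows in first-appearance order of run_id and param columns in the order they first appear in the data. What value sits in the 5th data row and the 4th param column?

With rows in first-appearance order of run_id, row 5 is run_id=run31. param columns in first-appearance order: lr, depth, wd, bs; column 4 is bs.
Long rows with run_id=run31, param=bs: 97.6 + 64.72 = 162.32.

162.32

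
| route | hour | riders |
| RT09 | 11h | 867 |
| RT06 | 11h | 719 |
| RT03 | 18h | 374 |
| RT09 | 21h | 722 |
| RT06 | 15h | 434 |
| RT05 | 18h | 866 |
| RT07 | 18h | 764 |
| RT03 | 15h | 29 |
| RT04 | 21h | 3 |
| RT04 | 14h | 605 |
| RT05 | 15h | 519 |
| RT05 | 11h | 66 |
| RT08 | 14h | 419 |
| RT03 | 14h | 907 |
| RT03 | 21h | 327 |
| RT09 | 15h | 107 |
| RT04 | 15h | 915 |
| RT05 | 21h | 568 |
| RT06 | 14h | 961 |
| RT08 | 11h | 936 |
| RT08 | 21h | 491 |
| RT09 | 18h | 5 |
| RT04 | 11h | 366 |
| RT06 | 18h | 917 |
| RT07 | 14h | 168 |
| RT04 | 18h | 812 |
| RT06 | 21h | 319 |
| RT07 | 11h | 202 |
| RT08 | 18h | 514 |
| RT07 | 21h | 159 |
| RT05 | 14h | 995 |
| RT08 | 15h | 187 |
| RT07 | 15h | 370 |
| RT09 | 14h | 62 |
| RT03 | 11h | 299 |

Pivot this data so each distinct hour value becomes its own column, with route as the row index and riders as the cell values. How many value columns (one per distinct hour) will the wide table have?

5 distinct hour values: 11h, 14h, 15h, 18h, 21h.

5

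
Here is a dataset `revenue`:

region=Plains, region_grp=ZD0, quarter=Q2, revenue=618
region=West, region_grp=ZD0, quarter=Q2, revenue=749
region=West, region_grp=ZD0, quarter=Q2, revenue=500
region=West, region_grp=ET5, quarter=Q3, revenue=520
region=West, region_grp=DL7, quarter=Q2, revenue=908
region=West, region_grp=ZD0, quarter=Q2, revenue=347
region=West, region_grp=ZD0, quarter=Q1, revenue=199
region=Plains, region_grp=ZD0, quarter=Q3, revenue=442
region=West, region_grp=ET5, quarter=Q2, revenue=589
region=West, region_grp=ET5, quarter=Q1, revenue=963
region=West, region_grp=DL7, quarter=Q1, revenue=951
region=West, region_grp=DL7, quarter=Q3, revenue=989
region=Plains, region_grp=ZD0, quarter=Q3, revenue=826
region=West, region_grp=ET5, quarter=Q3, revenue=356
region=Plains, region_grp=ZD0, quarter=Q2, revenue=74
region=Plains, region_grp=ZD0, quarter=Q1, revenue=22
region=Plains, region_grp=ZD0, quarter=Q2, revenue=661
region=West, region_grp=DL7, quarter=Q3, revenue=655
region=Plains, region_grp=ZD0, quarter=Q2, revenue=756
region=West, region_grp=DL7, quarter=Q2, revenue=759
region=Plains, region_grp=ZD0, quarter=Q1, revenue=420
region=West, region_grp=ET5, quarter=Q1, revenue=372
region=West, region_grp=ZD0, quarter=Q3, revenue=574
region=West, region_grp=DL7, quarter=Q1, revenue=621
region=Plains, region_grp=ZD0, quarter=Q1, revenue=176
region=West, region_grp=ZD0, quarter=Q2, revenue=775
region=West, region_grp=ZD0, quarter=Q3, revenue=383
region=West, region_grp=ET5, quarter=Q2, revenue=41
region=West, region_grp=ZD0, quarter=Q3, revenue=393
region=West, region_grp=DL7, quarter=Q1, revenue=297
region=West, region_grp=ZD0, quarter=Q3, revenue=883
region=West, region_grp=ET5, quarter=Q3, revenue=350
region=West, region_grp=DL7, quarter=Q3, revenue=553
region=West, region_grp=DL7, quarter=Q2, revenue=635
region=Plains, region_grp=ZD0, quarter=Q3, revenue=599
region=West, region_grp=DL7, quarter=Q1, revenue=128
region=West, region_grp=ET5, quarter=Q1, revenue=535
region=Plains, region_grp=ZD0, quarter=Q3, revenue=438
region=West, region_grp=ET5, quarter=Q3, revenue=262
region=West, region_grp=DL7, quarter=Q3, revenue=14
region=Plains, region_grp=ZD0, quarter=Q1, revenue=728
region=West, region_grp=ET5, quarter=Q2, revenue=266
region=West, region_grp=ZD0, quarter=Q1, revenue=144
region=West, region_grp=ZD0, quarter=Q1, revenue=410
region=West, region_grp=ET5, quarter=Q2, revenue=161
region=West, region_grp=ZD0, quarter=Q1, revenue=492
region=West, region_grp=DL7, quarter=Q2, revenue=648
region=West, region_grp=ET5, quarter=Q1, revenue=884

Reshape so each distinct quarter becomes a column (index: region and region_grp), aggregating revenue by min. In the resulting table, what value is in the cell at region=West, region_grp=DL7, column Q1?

128

Rows with region=West, region_grp=DL7 and quarter=Q1: revenue values are 951, 621, 297, 128.
min(951, 621, 297, 128) = 128.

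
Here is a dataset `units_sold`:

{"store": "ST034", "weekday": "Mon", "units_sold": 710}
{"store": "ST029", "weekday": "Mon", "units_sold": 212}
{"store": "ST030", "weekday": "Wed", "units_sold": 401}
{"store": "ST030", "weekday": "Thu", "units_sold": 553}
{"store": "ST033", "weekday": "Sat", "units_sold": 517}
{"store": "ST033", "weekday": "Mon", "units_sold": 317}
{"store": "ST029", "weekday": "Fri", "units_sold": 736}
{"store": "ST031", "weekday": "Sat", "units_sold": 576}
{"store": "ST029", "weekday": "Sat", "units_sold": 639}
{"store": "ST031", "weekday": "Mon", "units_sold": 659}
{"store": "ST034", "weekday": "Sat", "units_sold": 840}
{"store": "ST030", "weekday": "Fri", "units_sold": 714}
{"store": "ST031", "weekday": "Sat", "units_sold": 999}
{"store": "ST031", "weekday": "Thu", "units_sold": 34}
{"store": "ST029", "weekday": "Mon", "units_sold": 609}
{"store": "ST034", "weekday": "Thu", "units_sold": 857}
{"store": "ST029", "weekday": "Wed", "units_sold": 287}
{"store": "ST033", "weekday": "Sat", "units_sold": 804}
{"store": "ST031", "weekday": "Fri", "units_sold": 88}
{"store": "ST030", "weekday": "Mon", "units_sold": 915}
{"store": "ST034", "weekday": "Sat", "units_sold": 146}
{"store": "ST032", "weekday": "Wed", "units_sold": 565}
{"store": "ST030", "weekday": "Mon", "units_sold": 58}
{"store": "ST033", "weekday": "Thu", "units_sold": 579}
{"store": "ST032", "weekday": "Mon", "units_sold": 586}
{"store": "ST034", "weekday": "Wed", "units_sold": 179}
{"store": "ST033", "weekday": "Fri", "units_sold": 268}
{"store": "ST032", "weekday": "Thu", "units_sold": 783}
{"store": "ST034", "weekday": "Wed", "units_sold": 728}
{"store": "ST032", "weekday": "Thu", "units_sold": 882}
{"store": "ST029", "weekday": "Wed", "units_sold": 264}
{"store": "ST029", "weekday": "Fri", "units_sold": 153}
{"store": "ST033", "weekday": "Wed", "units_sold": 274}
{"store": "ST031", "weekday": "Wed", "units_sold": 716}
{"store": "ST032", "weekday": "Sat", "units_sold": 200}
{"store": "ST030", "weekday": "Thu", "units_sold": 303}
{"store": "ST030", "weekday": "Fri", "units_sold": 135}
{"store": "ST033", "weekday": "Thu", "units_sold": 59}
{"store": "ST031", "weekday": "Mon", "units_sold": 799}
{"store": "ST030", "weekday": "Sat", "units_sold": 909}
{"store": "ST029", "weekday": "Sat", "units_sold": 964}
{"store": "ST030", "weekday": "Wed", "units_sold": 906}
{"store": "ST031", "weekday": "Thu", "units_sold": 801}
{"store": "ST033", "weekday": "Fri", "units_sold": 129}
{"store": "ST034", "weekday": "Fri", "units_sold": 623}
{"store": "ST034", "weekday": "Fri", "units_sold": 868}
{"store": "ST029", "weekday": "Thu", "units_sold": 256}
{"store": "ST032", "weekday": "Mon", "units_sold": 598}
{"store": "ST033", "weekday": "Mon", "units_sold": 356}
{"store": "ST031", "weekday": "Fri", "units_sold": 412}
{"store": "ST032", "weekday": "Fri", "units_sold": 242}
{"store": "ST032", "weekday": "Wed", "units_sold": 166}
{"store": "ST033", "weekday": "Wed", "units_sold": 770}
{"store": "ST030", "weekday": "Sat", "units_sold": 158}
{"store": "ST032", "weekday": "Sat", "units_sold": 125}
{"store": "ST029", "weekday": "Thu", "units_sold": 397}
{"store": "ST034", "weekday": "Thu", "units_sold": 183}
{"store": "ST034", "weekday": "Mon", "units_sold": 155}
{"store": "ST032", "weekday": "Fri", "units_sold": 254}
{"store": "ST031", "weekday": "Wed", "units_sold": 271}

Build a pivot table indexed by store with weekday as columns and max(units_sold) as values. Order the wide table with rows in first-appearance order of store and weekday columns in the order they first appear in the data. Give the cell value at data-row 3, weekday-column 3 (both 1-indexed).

553

With rows in first-appearance order of store, row 3 is store=ST030. weekday columns in first-appearance order: Mon, Wed, Thu, Sat, Fri; column 3 is Thu.
Long rows with store=ST030, weekday=Thu: max(553, 303) = 553.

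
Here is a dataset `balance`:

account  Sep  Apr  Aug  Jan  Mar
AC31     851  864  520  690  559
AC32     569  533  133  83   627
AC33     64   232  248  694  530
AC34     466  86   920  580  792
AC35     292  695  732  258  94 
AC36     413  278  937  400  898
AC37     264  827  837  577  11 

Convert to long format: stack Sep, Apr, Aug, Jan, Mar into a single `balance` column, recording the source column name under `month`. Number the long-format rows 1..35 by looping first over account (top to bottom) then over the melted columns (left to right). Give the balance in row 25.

94

35 rows total (7 × 5). Row 25: index ⌊(25-1)/5⌋ = 4 into account → AC35; (25-1) mod 5 = 4 into the melted columns → Mar.
So row 25 is (AC35, Mar, 94); balance = 94.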